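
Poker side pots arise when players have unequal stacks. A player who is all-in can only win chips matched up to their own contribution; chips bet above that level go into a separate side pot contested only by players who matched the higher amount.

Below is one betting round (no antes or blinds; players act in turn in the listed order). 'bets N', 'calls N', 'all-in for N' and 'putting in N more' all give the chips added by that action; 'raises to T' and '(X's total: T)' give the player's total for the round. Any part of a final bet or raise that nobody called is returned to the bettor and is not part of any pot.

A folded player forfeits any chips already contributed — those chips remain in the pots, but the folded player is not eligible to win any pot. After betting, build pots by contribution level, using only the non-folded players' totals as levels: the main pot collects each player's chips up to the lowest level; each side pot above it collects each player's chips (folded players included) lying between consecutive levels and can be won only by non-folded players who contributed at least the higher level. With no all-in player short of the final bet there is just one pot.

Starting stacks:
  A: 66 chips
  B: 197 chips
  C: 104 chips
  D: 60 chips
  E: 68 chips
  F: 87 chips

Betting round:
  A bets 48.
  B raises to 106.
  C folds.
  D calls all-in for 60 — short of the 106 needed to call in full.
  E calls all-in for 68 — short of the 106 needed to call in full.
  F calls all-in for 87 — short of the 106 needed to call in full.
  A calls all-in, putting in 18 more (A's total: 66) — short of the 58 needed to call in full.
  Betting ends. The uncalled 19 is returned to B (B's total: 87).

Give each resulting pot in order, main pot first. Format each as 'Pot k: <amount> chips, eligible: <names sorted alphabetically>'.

Contributions (after 19 returned to B): A=66, B=87, D=60, E=68, F=87
Folded: C
Pot levels (distinct totals of non-folded players): 60, 66, 68, 87
Layer 1-60: 60 each from A, B, D, E, F = 60*5 = 300 chips; eligible A, B, D, E, F
Layer 61-66: 6 each from A, B, E, F = 6*4 = 24 chips; eligible A, B, E, F
Layer 67-68: 2 each from B, E, F = 2*3 = 6 chips; eligible B, E, F
Layer 69-87: 19 each from B, F = 19*2 = 38 chips; eligible B, F

Pot 1: 300 chips, eligible: A, B, D, E, F
Pot 2: 24 chips, eligible: A, B, E, F
Pot 3: 6 chips, eligible: B, E, F
Pot 4: 38 chips, eligible: B, F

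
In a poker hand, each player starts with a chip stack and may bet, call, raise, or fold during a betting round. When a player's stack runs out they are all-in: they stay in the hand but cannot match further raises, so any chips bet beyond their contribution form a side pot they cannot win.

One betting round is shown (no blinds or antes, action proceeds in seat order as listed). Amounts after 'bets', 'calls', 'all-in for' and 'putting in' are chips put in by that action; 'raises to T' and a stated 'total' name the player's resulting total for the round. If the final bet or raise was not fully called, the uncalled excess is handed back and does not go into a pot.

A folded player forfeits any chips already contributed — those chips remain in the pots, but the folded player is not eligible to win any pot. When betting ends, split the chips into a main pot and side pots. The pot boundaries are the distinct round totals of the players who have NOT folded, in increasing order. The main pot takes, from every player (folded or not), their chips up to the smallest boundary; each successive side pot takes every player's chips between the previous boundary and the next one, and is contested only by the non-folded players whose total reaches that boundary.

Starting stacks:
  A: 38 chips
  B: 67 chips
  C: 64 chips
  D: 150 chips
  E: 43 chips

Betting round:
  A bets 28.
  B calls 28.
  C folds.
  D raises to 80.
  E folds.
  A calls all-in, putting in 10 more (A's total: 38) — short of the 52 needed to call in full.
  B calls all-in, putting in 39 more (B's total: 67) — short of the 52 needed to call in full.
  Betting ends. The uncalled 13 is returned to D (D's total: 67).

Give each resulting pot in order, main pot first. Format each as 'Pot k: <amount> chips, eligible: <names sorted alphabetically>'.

Contributions (after 13 returned to D): A=38, B=67, D=67
Folded: C, E
Pot levels (distinct totals of non-folded players): 38, 67
Layer 1-38: 38 each from A, B, D = 38*3 = 114 chips; eligible A, B, D
Layer 39-67: 29 each from B, D = 29*2 = 58 chips; eligible B, D

Pot 1: 114 chips, eligible: A, B, D
Pot 2: 58 chips, eligible: B, D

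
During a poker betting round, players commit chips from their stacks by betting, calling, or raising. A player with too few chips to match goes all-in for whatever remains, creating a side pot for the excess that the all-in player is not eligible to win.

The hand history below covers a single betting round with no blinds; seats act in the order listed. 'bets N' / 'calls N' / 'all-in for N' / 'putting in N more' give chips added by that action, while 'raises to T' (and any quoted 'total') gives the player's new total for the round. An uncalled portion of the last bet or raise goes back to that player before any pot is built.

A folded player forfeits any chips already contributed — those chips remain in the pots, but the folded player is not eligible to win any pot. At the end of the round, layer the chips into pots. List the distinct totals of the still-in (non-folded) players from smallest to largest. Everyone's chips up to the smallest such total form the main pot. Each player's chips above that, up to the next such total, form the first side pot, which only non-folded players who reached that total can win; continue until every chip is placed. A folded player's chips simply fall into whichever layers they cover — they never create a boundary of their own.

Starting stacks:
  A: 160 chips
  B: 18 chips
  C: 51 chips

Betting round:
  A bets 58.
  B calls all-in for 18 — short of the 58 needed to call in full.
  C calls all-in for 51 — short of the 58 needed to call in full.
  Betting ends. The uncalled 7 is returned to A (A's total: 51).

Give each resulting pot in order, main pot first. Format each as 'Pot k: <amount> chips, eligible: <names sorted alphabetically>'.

Contributions (after 7 returned to A): A=51, B=18, C=51
Pot levels (distinct totals of non-folded players): 18, 51
Layer 1-18: 18 each from A, B, C = 18*3 = 54 chips; eligible A, B, C
Layer 19-51: 33 each from A, C = 33*2 = 66 chips; eligible A, C

Pot 1: 54 chips, eligible: A, B, C
Pot 2: 66 chips, eligible: A, C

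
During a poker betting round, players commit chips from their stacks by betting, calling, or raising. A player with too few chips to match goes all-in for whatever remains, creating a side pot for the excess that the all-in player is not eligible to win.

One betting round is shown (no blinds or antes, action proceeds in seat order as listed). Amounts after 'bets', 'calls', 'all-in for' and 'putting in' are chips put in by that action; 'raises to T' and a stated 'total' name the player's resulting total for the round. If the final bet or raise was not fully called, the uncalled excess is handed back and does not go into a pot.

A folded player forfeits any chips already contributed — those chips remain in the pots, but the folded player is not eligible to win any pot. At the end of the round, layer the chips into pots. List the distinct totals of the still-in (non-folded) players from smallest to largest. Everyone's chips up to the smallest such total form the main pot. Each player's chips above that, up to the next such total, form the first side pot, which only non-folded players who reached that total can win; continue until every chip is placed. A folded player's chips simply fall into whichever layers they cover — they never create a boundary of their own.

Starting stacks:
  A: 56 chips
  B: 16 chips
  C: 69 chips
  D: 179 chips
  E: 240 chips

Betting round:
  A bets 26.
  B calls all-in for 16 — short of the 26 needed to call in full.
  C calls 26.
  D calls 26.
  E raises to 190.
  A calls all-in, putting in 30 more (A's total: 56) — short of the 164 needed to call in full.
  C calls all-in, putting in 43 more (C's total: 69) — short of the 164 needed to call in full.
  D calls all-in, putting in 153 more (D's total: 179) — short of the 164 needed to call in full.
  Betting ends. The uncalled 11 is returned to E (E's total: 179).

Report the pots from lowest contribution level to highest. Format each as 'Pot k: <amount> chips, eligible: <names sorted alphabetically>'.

Contributions (after 11 returned to E): A=56, B=16, C=69, D=179, E=179
Pot levels (distinct totals of non-folded players): 16, 56, 69, 179
Layer 1-16: 16 each from A, B, C, D, E = 16*5 = 80 chips; eligible A, B, C, D, E
Layer 17-56: 40 each from A, C, D, E = 40*4 = 160 chips; eligible A, C, D, E
Layer 57-69: 13 each from C, D, E = 13*3 = 39 chips; eligible C, D, E
Layer 70-179: 110 each from D, E = 110*2 = 220 chips; eligible D, E

Pot 1: 80 chips, eligible: A, B, C, D, E
Pot 2: 160 chips, eligible: A, C, D, E
Pot 3: 39 chips, eligible: C, D, E
Pot 4: 220 chips, eligible: D, E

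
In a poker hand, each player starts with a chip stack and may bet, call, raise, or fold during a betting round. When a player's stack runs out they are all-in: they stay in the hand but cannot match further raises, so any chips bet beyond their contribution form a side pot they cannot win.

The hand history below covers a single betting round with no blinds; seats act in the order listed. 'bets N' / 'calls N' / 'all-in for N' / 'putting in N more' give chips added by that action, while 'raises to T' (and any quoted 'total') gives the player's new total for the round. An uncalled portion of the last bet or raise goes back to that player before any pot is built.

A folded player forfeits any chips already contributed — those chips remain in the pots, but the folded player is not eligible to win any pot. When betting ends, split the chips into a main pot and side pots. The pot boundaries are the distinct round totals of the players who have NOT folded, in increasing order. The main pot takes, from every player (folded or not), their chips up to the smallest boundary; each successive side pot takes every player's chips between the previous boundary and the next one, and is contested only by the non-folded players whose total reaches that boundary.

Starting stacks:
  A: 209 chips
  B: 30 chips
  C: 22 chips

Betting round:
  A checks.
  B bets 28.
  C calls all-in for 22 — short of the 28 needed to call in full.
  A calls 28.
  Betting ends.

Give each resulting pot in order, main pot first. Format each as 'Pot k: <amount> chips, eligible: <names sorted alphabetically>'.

Pot 1: 66 chips, eligible: A, B, C
Pot 2: 12 chips, eligible: A, B

Derivation:
Contributions: A=28, B=28, C=22
Pot levels (distinct totals of non-folded players): 22, 28
Layer 1-22: 22 each from A, B, C = 22*3 = 66 chips; eligible A, B, C
Layer 23-28: 6 each from A, B = 6*2 = 12 chips; eligible A, B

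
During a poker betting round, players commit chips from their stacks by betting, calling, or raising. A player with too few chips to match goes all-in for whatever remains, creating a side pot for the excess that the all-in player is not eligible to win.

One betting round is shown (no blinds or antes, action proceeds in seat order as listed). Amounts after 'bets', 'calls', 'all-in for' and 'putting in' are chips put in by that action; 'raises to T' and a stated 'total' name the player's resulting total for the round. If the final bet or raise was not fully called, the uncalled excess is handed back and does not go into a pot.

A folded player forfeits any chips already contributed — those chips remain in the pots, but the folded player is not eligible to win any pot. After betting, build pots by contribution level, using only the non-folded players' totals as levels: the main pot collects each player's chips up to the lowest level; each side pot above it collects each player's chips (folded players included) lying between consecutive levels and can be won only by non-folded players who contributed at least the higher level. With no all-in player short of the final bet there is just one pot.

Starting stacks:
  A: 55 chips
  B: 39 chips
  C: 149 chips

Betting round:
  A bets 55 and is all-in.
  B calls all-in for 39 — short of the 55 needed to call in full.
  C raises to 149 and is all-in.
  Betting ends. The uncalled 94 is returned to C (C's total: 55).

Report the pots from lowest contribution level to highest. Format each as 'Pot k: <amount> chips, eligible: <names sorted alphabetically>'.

Contributions (after 94 returned to C): A=55, B=39, C=55
Pot levels (distinct totals of non-folded players): 39, 55
Layer 1-39: 39 each from A, B, C = 39*3 = 117 chips; eligible A, B, C
Layer 40-55: 16 each from A, C = 16*2 = 32 chips; eligible A, C

Pot 1: 117 chips, eligible: A, B, C
Pot 2: 32 chips, eligible: A, C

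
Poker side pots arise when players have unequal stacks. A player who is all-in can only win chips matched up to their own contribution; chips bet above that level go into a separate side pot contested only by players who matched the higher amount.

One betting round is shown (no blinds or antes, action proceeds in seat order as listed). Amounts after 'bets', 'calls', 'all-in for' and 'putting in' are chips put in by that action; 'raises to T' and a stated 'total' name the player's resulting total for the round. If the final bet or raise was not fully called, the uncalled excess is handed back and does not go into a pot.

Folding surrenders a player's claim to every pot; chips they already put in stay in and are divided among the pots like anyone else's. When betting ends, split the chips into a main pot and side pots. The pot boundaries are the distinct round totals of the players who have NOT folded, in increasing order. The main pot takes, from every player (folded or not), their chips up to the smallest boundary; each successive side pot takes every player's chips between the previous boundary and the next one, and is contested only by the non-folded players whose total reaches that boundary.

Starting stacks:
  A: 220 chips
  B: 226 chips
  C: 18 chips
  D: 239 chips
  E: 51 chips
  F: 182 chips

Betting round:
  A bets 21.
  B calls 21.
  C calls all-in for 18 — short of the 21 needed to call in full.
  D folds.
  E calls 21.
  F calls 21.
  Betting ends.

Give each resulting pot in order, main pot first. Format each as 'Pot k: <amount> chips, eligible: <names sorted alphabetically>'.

Pot 1: 90 chips, eligible: A, B, C, E, F
Pot 2: 12 chips, eligible: A, B, E, F

Derivation:
Contributions: A=21, B=21, C=18, E=21, F=21
Folded: D
Pot levels (distinct totals of non-folded players): 18, 21
Layer 1-18: 18 each from A, B, C, E, F = 18*5 = 90 chips; eligible A, B, C, E, F
Layer 19-21: 3 each from A, B, E, F = 3*4 = 12 chips; eligible A, B, E, F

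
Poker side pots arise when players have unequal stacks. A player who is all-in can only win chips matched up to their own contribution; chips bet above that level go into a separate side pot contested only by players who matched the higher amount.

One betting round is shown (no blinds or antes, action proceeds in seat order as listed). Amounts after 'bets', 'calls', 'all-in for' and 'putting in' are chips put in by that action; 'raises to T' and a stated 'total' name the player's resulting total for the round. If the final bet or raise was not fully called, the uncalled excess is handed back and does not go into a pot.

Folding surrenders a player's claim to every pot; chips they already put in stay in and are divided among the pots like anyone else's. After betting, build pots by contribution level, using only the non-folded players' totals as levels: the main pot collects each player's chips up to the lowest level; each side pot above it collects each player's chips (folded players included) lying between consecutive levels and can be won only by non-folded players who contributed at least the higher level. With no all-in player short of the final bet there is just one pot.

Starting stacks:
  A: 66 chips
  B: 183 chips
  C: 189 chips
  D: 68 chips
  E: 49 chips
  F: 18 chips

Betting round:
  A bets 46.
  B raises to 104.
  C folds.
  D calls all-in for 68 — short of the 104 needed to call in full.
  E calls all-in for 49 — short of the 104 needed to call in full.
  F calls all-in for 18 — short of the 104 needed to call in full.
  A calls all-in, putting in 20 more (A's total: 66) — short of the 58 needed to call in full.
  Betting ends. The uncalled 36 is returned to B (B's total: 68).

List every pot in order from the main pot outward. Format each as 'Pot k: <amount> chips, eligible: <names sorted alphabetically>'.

Pot 1: 90 chips, eligible: A, B, D, E, F
Pot 2: 124 chips, eligible: A, B, D, E
Pot 3: 51 chips, eligible: A, B, D
Pot 4: 4 chips, eligible: B, D

Derivation:
Contributions (after 36 returned to B): A=66, B=68, D=68, E=49, F=18
Folded: C
Pot levels (distinct totals of non-folded players): 18, 49, 66, 68
Layer 1-18: 18 each from A, B, D, E, F = 18*5 = 90 chips; eligible A, B, D, E, F
Layer 19-49: 31 each from A, B, D, E = 31*4 = 124 chips; eligible A, B, D, E
Layer 50-66: 17 each from A, B, D = 17*3 = 51 chips; eligible A, B, D
Layer 67-68: 2 each from B, D = 2*2 = 4 chips; eligible B, D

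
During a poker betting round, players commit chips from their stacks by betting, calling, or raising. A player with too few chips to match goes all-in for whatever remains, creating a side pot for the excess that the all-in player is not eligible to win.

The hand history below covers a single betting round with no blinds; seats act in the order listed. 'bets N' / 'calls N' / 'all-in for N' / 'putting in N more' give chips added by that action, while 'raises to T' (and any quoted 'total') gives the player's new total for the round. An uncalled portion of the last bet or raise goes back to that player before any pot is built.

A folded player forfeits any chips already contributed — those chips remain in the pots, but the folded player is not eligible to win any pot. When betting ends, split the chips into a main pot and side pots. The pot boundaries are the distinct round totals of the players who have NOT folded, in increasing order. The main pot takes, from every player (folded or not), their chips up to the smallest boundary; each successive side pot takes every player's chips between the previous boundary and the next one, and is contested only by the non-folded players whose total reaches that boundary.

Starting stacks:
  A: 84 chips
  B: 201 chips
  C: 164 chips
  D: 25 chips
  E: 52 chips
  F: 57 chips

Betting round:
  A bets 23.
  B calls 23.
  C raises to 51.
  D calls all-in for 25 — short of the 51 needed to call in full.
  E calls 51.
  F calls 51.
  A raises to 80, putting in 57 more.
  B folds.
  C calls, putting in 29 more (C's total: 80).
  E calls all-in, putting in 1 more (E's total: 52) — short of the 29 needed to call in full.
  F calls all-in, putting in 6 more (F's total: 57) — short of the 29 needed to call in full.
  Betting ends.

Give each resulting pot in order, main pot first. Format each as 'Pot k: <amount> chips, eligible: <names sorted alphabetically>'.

Contributions: A=80, B=23, C=80, D=25, E=52, F=57
Folded: B
Pot levels (distinct totals of non-folded players): 25, 52, 57, 80
Layer 1-25: A 25 + B 23 + C 25 + D 25 + E 25 + F 25 = 148 chips; eligible A, C, D, E, F
Layer 26-52: 27 each from A, C, E, F = 27*4 = 108 chips; eligible A, C, E, F
Layer 53-57: 5 each from A, C, F = 5*3 = 15 chips; eligible A, C, F
Layer 58-80: 23 each from A, C = 23*2 = 46 chips; eligible A, C

Pot 1: 148 chips, eligible: A, C, D, E, F
Pot 2: 108 chips, eligible: A, C, E, F
Pot 3: 15 chips, eligible: A, C, F
Pot 4: 46 chips, eligible: A, C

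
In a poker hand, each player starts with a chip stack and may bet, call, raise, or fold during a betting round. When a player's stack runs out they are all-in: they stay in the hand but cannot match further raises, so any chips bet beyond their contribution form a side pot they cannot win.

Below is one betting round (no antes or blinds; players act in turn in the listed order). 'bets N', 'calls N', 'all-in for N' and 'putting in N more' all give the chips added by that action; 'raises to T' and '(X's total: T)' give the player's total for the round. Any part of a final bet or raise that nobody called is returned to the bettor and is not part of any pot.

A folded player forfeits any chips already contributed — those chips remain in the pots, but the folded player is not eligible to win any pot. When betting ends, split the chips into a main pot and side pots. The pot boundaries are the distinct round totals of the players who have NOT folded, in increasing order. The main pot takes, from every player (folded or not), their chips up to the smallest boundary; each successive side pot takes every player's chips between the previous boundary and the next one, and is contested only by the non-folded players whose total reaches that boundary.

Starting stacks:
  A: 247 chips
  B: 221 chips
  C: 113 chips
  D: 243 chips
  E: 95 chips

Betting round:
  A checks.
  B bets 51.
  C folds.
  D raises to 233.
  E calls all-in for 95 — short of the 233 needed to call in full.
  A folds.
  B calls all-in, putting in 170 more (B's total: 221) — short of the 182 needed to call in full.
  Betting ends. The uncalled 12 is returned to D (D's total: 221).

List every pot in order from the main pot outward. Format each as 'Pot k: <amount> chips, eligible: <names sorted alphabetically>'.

Contributions (after 12 returned to D): B=221, D=221, E=95
Folded: A, C
Pot levels (distinct totals of non-folded players): 95, 221
Layer 1-95: 95 each from B, D, E = 95*3 = 285 chips; eligible B, D, E
Layer 96-221: 126 each from B, D = 126*2 = 252 chips; eligible B, D

Pot 1: 285 chips, eligible: B, D, E
Pot 2: 252 chips, eligible: B, D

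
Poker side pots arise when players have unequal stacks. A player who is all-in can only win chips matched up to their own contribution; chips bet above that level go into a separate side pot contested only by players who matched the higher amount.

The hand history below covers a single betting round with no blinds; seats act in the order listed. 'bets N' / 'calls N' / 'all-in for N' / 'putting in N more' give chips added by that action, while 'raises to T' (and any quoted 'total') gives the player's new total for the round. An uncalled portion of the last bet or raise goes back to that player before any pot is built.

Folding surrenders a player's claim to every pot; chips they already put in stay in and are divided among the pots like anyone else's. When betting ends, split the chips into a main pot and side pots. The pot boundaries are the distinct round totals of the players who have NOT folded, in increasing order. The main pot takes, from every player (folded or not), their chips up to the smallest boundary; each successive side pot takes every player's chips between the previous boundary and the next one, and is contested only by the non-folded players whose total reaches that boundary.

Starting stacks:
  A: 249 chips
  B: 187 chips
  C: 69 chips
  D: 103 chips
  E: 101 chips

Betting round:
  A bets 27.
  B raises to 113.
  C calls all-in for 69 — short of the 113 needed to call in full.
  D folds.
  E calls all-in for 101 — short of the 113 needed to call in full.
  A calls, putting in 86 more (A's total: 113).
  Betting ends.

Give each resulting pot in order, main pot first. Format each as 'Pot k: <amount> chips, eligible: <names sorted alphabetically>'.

Contributions: A=113, B=113, C=69, E=101
Folded: D
Pot levels (distinct totals of non-folded players): 69, 101, 113
Layer 1-69: 69 each from A, B, C, E = 69*4 = 276 chips; eligible A, B, C, E
Layer 70-101: 32 each from A, B, E = 32*3 = 96 chips; eligible A, B, E
Layer 102-113: 12 each from A, B = 12*2 = 24 chips; eligible A, B

Pot 1: 276 chips, eligible: A, B, C, E
Pot 2: 96 chips, eligible: A, B, E
Pot 3: 24 chips, eligible: A, B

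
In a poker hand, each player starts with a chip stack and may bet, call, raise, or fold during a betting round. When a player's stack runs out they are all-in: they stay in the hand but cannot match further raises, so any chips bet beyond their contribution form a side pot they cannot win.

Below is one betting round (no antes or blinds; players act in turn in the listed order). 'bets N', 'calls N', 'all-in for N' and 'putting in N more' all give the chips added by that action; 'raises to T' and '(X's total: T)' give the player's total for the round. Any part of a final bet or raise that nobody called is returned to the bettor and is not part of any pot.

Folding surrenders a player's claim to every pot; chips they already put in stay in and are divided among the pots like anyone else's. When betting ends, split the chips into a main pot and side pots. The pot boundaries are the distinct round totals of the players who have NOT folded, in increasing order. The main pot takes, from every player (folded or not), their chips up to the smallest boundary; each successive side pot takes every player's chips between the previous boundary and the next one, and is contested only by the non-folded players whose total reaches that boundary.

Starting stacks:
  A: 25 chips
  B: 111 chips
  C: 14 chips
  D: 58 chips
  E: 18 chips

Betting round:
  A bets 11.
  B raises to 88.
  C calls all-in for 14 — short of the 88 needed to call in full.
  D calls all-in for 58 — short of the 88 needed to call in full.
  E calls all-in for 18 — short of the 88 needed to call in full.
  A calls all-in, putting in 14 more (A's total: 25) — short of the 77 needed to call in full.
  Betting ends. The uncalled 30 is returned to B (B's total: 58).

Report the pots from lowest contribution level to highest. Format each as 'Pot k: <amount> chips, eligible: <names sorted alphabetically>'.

Contributions (after 30 returned to B): A=25, B=58, C=14, D=58, E=18
Pot levels (distinct totals of non-folded players): 14, 18, 25, 58
Layer 1-14: 14 each from A, B, C, D, E = 14*5 = 70 chips; eligible A, B, C, D, E
Layer 15-18: 4 each from A, B, D, E = 4*4 = 16 chips; eligible A, B, D, E
Layer 19-25: 7 each from A, B, D = 7*3 = 21 chips; eligible A, B, D
Layer 26-58: 33 each from B, D = 33*2 = 66 chips; eligible B, D

Pot 1: 70 chips, eligible: A, B, C, D, E
Pot 2: 16 chips, eligible: A, B, D, E
Pot 3: 21 chips, eligible: A, B, D
Pot 4: 66 chips, eligible: B, D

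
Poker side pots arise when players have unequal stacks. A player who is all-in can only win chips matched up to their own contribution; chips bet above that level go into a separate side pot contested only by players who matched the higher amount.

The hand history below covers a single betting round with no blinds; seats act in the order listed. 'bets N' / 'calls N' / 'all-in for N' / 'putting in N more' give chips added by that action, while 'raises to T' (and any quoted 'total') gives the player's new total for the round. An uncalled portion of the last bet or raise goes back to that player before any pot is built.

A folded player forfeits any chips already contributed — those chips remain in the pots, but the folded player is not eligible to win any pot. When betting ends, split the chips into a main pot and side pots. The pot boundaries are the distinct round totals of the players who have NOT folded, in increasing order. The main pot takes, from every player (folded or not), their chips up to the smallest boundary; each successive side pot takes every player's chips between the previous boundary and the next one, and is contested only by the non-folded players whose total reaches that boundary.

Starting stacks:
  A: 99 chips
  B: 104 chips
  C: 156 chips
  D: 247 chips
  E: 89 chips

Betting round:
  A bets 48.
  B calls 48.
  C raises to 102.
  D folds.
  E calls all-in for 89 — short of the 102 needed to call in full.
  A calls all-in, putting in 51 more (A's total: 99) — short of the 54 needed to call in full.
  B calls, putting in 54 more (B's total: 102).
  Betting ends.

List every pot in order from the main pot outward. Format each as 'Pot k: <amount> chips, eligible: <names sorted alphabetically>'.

Pot 1: 356 chips, eligible: A, B, C, E
Pot 2: 30 chips, eligible: A, B, C
Pot 3: 6 chips, eligible: B, C

Derivation:
Contributions: A=99, B=102, C=102, E=89
Folded: D
Pot levels (distinct totals of non-folded players): 89, 99, 102
Layer 1-89: 89 each from A, B, C, E = 89*4 = 356 chips; eligible A, B, C, E
Layer 90-99: 10 each from A, B, C = 10*3 = 30 chips; eligible A, B, C
Layer 100-102: 3 each from B, C = 3*2 = 6 chips; eligible B, C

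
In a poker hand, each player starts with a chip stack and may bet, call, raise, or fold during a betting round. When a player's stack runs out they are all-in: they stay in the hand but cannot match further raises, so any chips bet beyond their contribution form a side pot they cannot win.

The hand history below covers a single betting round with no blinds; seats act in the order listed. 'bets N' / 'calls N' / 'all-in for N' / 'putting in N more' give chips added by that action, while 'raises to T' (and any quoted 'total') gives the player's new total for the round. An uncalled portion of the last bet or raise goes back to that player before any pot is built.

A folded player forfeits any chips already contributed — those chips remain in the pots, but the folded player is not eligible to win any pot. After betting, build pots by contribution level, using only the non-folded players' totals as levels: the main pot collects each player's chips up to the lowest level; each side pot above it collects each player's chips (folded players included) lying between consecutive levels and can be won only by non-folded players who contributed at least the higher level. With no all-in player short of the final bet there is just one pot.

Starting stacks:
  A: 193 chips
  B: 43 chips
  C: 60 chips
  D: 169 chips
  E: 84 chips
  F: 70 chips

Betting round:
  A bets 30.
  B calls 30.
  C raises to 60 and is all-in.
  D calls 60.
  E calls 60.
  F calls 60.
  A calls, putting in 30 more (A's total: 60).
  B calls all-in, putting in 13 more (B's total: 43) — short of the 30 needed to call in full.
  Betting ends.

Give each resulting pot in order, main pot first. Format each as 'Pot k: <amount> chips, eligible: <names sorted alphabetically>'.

Pot 1: 258 chips, eligible: A, B, C, D, E, F
Pot 2: 85 chips, eligible: A, C, D, E, F

Derivation:
Contributions: A=60, B=43, C=60, D=60, E=60, F=60
Pot levels (distinct totals of non-folded players): 43, 60
Layer 1-43: 43 each from A, B, C, D, E, F = 43*6 = 258 chips; eligible A, B, C, D, E, F
Layer 44-60: 17 each from A, C, D, E, F = 17*5 = 85 chips; eligible A, C, D, E, F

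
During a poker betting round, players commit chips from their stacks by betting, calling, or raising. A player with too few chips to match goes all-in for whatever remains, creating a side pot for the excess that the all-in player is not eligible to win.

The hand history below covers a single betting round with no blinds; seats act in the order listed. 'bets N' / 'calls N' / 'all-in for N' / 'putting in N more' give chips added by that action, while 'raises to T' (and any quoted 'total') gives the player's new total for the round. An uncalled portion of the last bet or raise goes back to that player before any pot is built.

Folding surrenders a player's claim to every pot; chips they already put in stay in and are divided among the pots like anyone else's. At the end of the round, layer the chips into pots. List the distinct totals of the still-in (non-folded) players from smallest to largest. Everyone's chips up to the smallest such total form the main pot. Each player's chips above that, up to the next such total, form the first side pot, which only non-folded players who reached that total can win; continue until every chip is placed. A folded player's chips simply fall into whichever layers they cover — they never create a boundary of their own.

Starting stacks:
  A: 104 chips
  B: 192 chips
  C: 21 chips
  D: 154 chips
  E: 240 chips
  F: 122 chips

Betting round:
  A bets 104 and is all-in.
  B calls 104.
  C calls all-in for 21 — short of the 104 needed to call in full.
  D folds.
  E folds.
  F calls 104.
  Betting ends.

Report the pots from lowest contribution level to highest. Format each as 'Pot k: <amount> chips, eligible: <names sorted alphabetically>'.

Contributions: A=104, B=104, C=21, F=104
Folded: D, E
Pot levels (distinct totals of non-folded players): 21, 104
Layer 1-21: 21 each from A, B, C, F = 21*4 = 84 chips; eligible A, B, C, F
Layer 22-104: 83 each from A, B, F = 83*3 = 249 chips; eligible A, B, F

Pot 1: 84 chips, eligible: A, B, C, F
Pot 2: 249 chips, eligible: A, B, F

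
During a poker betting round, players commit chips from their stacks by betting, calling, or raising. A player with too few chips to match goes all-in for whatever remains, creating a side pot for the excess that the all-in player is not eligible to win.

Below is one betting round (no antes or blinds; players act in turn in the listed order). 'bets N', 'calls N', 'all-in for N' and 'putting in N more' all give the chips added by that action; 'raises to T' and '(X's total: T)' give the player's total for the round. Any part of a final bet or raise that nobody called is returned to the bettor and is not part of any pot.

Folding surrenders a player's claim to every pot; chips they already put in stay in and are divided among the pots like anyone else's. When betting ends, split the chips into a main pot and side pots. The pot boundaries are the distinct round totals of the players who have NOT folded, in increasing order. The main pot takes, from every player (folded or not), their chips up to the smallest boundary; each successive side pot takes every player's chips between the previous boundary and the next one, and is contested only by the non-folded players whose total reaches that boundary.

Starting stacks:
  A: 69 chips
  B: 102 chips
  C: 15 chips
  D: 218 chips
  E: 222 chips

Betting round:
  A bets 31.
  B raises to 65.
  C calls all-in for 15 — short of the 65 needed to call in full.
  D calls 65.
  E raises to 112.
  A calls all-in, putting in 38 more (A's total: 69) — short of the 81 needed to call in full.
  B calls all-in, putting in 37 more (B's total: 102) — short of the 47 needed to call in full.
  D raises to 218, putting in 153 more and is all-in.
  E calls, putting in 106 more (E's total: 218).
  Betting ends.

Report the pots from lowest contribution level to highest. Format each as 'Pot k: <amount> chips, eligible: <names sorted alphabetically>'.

Contributions: A=69, B=102, C=15, D=218, E=218
Pot levels (distinct totals of non-folded players): 15, 69, 102, 218
Layer 1-15: 15 each from A, B, C, D, E = 15*5 = 75 chips; eligible A, B, C, D, E
Layer 16-69: 54 each from A, B, D, E = 54*4 = 216 chips; eligible A, B, D, E
Layer 70-102: 33 each from B, D, E = 33*3 = 99 chips; eligible B, D, E
Layer 103-218: 116 each from D, E = 116*2 = 232 chips; eligible D, E

Pot 1: 75 chips, eligible: A, B, C, D, E
Pot 2: 216 chips, eligible: A, B, D, E
Pot 3: 99 chips, eligible: B, D, E
Pot 4: 232 chips, eligible: D, E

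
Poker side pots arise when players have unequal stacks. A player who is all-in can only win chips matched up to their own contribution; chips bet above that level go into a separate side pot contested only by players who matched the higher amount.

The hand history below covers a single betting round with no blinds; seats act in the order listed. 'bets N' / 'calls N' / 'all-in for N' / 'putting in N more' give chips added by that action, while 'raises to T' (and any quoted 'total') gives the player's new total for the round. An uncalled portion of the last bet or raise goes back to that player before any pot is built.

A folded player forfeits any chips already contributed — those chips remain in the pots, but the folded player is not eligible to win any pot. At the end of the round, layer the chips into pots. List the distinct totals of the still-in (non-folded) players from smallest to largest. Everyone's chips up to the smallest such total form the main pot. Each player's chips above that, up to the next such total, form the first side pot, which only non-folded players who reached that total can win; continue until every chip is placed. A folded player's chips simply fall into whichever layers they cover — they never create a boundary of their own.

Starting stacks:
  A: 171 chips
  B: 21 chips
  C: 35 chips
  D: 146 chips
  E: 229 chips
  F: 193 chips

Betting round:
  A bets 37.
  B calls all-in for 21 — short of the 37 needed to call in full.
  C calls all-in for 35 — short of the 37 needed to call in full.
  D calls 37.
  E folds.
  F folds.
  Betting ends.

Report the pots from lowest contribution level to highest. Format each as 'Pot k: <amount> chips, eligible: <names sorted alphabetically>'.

Contributions: A=37, B=21, C=35, D=37
Folded: E, F
Pot levels (distinct totals of non-folded players): 21, 35, 37
Layer 1-21: 21 each from A, B, C, D = 21*4 = 84 chips; eligible A, B, C, D
Layer 22-35: 14 each from A, C, D = 14*3 = 42 chips; eligible A, C, D
Layer 36-37: 2 each from A, D = 2*2 = 4 chips; eligible A, D

Pot 1: 84 chips, eligible: A, B, C, D
Pot 2: 42 chips, eligible: A, C, D
Pot 3: 4 chips, eligible: A, D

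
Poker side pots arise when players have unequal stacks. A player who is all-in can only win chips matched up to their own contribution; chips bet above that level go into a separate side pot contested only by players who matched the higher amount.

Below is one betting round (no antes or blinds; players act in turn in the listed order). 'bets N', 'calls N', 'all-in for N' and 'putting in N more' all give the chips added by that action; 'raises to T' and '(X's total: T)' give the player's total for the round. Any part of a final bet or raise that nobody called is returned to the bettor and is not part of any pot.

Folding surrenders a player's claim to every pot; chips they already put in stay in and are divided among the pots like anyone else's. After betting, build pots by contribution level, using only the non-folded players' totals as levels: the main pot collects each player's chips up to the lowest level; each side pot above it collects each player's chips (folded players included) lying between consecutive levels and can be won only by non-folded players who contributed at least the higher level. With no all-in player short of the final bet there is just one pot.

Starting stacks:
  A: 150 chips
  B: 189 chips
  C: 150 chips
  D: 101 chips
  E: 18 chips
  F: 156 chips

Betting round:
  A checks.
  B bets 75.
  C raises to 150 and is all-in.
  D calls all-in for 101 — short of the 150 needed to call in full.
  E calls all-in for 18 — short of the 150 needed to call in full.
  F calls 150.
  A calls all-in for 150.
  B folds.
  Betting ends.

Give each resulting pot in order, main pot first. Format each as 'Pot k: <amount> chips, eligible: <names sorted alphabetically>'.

Pot 1: 108 chips, eligible: A, C, D, E, F
Pot 2: 389 chips, eligible: A, C, D, F
Pot 3: 147 chips, eligible: A, C, F

Derivation:
Contributions: A=150, B=75, C=150, D=101, E=18, F=150
Folded: B
Pot levels (distinct totals of non-folded players): 18, 101, 150
Layer 1-18: 18 each from A, B, C, D, E, F = 18*6 = 108 chips; eligible A, C, D, E, F
Layer 19-101: A 83 + B 57 + C 83 + D 83 + F 83 = 389 chips; eligible A, C, D, F
Layer 102-150: 49 each from A, C, F = 49*3 = 147 chips; eligible A, C, F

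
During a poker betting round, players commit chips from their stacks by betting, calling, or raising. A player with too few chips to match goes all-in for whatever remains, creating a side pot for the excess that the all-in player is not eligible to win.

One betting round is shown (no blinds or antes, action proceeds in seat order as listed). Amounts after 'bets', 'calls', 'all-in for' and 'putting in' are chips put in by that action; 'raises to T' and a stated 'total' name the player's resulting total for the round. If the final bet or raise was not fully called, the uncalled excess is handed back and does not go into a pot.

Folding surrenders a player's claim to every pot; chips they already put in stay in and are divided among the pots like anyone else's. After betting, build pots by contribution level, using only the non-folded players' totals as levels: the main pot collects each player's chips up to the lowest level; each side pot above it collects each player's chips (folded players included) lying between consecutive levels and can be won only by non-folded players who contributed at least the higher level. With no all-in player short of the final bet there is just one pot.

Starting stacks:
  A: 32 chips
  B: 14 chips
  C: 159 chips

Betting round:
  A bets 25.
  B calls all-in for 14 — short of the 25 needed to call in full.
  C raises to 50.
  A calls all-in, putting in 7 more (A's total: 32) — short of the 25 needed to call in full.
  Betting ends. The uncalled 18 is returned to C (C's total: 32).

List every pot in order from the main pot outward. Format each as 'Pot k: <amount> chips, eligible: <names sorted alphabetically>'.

Pot 1: 42 chips, eligible: A, B, C
Pot 2: 36 chips, eligible: A, C

Derivation:
Contributions (after 18 returned to C): A=32, B=14, C=32
Pot levels (distinct totals of non-folded players): 14, 32
Layer 1-14: 14 each from A, B, C = 14*3 = 42 chips; eligible A, B, C
Layer 15-32: 18 each from A, C = 18*2 = 36 chips; eligible A, C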